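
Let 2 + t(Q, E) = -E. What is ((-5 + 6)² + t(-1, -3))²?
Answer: 4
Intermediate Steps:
t(Q, E) = -2 - E
((-5 + 6)² + t(-1, -3))² = ((-5 + 6)² + (-2 - 1*(-3)))² = (1² + (-2 + 3))² = (1 + 1)² = 2² = 4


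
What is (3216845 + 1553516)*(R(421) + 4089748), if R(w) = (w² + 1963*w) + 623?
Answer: 24300385896635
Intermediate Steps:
R(w) = 623 + w² + 1963*w
(3216845 + 1553516)*(R(421) + 4089748) = (3216845 + 1553516)*((623 + 421² + 1963*421) + 4089748) = 4770361*((623 + 177241 + 826423) + 4089748) = 4770361*(1004287 + 4089748) = 4770361*5094035 = 24300385896635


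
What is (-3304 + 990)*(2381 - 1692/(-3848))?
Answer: -203894105/37 ≈ -5.5106e+6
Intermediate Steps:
(-3304 + 990)*(2381 - 1692/(-3848)) = -2314*(2381 - 1692*(-1/3848)) = -2314*(2381 + 423/962) = -2314*2290945/962 = -203894105/37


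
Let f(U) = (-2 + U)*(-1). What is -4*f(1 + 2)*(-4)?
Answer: -16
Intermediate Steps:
f(U) = 2 - U
-4*f(1 + 2)*(-4) = -4*(2 - (1 + 2))*(-4) = -4*(2 - 1*3)*(-4) = -4*(2 - 3)*(-4) = -4*(-1)*(-4) = 4*(-4) = -16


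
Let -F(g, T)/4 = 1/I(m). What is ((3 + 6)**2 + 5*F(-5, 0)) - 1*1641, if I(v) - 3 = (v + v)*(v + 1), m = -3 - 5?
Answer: -35884/23 ≈ -1560.2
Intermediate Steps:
m = -8
I(v) = 3 + 2*v*(1 + v) (I(v) = 3 + (v + v)*(v + 1) = 3 + (2*v)*(1 + v) = 3 + 2*v*(1 + v))
F(g, T) = -4/115 (F(g, T) = -4/(3 + 2*(-8) + 2*(-8)**2) = -4/(3 - 16 + 2*64) = -4/(3 - 16 + 128) = -4/115)
((3 + 6)**2 + 5*F(-5, 0)) - 1*1641 = ((3 + 6)**2 + 5*(-4/115)) - 1*1641 = (9**2 - 4/23) - 1641 = (81 - 4/23) - 1641 = 1859/23 - 1641 = -35884/23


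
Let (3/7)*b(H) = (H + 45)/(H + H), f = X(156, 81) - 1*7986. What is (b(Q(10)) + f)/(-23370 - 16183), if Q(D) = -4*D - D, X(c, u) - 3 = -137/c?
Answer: 1037889/5141890 ≈ 0.20185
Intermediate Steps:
X(c, u) = 3 - 137/c
Q(D) = -5*D
f = -1245485/156 (f = (3 - 137/156) - 1*7986 = (3 - 137*1/156) - 7986 = (3 - 137/156) - 7986 = 331/156 - 7986 = -1245485/156 ≈ -7983.9)
b(H) = 7*(45 + H)/(6*H) (b(H) = 7*((H + 45)/(H + H))/3 = 7*((45 + H)/((2*H)))/3 = 7*((45 + H)*(1/(2*H)))/3 = 7*((45 + H)/(2*H))/3 = 7*(45 + H)/(6*H))
(b(Q(10)) + f)/(-23370 - 16183) = (7*(45 - 5*10)/(6*((-5*10))) - 1245485/156)/(-23370 - 16183) = ((7/6)*(45 - 50)/(-50) - 1245485/156)/(-39553) = ((7/6)*(-1/50)*(-5) - 1245485/156)*(-1/39553) = (7/60 - 1245485/156)*(-1/39553) = -1037889/130*(-1/39553) = 1037889/5141890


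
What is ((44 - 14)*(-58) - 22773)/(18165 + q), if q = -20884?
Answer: 24513/2719 ≈ 9.0154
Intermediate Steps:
((44 - 14)*(-58) - 22773)/(18165 + q) = ((44 - 14)*(-58) - 22773)/(18165 - 20884) = (30*(-58) - 22773)/(-2719) = (-1740 - 22773)*(-1/2719) = -24513*(-1/2719) = 24513/2719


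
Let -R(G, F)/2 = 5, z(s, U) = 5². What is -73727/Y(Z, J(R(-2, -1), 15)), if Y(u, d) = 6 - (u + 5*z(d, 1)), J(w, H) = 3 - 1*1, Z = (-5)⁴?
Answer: 73727/744 ≈ 99.095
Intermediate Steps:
z(s, U) = 25
R(G, F) = -10 (R(G, F) = -2*5 = -10)
Z = 625
J(w, H) = 2 (J(w, H) = 3 - 1 = 2)
Y(u, d) = -119 - u (Y(u, d) = 6 - (u + 5*25) = 6 - (u + 125) = 6 - (125 + u) = 6 + (-125 - u) = -119 - u)
-73727/Y(Z, J(R(-2, -1), 15)) = -73727/(-119 - 1*625) = -73727/(-119 - 625) = -73727/(-744) = -73727*(-1/744) = 73727/744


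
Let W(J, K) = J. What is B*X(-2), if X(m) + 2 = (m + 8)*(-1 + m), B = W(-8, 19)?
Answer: 160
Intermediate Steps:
B = -8
X(m) = -2 + (-1 + m)*(8 + m) (X(m) = -2 + (m + 8)*(-1 + m) = -2 + (8 + m)*(-1 + m) = -2 + (-1 + m)*(8 + m))
B*X(-2) = -8*(-10 + (-2)² + 7*(-2)) = -8*(-10 + 4 - 14) = -8*(-20) = 160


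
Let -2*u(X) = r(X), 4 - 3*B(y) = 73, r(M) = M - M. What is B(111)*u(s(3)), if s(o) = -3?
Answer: 0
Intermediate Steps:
r(M) = 0
B(y) = -23 (B(y) = 4/3 - ⅓*73 = 4/3 - 73/3 = -23)
u(X) = 0 (u(X) = -½*0 = 0)
B(111)*u(s(3)) = -23*0 = 0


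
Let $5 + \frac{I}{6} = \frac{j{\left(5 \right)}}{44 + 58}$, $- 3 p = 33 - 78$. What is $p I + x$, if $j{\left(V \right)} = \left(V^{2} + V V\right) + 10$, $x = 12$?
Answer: $- \frac{6546}{17} \approx -385.06$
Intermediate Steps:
$j{\left(V \right)} = 10 + 2 V^{2}$ ($j{\left(V \right)} = \left(V^{2} + V^{2}\right) + 10 = 2 V^{2} + 10 = 10 + 2 V^{2}$)
$p = 15$ ($p = - \frac{33 - 78}{3} = \left(- \frac{1}{3}\right) \left(-45\right) = 15$)
$I = - \frac{450}{17}$ ($I = -30 + 6 \frac{10 + 2 \cdot 5^{2}}{44 + 58} = -30 + 6 \frac{10 + 2 \cdot 25}{102} = -30 + 6 \left(10 + 50\right) \frac{1}{102} = -30 + 6 \cdot 60 \cdot \frac{1}{102} = -30 + 6 \cdot \frac{10}{17} = -30 + \frac{60}{17} = - \frac{450}{17} \approx -26.471$)
$p I + x = 15 \left(- \frac{450}{17}\right) + 12 = - \frac{6750}{17} + 12 = - \frac{6546}{17}$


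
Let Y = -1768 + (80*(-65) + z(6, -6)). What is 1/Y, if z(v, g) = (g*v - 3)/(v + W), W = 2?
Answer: -8/55783 ≈ -0.00014341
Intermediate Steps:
z(v, g) = (-3 + g*v)/(2 + v) (z(v, g) = (g*v - 3)/(v + 2) = (-3 + g*v)/(2 + v))
Y = -55783/8 (Y = -1768 + (80*(-65) + (-3 - 6*6)/(2 + 6)) = -1768 + (-5200 + (-3 - 36)/8) = -1768 + (-5200 + (⅛)*(-39)) = -1768 + (-5200 - 39/8) = -1768 - 41639/8 = -55783/8 ≈ -6972.9)
1/Y = 1/(-55783/8) = -8/55783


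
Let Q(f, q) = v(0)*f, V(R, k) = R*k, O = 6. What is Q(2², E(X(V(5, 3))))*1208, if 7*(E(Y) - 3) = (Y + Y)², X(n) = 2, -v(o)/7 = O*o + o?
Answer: 0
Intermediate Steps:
v(o) = -49*o (v(o) = -7*(6*o + o) = -49*o)
E(Y) = 3 + 4*Y²/7 (E(Y) = 3 + (Y + Y)²/7 = 3 + (2*Y)²/7 = 3 + (4*Y²)/7 = 3 + 4*Y²/7)
Q(f, q) = 0 (Q(f, q) = (-49*0)*f = 0*f = 0)
Q(2², E(X(V(5, 3))))*1208 = 0*1208 = 0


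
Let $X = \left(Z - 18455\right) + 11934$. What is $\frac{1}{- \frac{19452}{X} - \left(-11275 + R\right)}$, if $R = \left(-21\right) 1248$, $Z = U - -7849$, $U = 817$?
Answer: $\frac{715}{26793861} \approx 2.6685 \cdot 10^{-5}$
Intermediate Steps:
$Z = 8666$ ($Z = 817 - -7849 = 817 + 7849 = 8666$)
$R = -26208$
$X = 2145$ ($X = \left(8666 - 18455\right) + 11934 = -9789 + 11934 = 2145$)
$\frac{1}{- \frac{19452}{X} - \left(-11275 + R\right)} = \frac{1}{- \frac{19452}{2145} + \left(\left(\left(3179 - 8410\right) + 16506\right) - -26208\right)} = \frac{1}{\left(-19452\right) \frac{1}{2145} + \left(\left(-5231 + 16506\right) + 26208\right)} = \frac{1}{- \frac{6484}{715} + \left(11275 + 26208\right)} = \frac{1}{- \frac{6484}{715} + 37483} = \frac{1}{\frac{26793861}{715}} = \frac{715}{26793861}$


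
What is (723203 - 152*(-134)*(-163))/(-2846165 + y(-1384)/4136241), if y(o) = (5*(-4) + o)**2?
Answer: 3580304013407/3924140798183 ≈ 0.91238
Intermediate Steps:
y(o) = (-20 + o)**2
(723203 - 152*(-134)*(-163))/(-2846165 + y(-1384)/4136241) = (723203 - 152*(-134)*(-163))/(-2846165 + (-20 - 1384)**2/4136241) = (723203 + 20368*(-163))/(-2846165 + (-1404)**2*(1/4136241)) = (723203 - 3319984)/(-2846165 + 1971216*(1/4136241)) = -2596781/(-2846165 + 657072/1378747) = -2596781/(-3924140798183/1378747) = -2596781*(-1378747/3924140798183) = 3580304013407/3924140798183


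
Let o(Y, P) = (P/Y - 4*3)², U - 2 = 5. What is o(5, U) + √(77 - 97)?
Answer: 2809/25 + 2*I*√5 ≈ 112.36 + 4.4721*I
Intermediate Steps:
U = 7 (U = 2 + 5 = 7)
o(Y, P) = (-12 + P/Y)² (o(Y, P) = (P/Y - 12)² = (-12 + P/Y)²)
o(5, U) + √(77 - 97) = (7 - 12*5)²/5² + √(77 - 97) = (7 - 60)²/25 + √(-20) = (1/25)*(-53)² + 2*I*√5 = (1/25)*2809 + 2*I*√5 = 2809/25 + 2*I*√5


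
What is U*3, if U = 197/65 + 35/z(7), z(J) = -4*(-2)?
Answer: 11553/520 ≈ 22.217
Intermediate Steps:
z(J) = 8
U = 3851/520 (U = 197/65 + 35/8 = 3851/520 ≈ 7.4058)
U*3 = (3851/520)*3 = 11553/520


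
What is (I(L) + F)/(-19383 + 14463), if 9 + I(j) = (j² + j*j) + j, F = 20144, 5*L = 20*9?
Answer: -22763/4920 ≈ -4.6266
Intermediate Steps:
L = 36 (L = (20*9)/5 = (⅕)*180 = 36)
I(j) = -9 + j + 2*j² (I(j) = -9 + ((j² + j*j) + j) = -9 + ((j² + j²) + j) = -9 + (2*j² + j) = -9 + (j + 2*j²) = -9 + j + 2*j²)
(I(L) + F)/(-19383 + 14463) = ((-9 + 36 + 2*36²) + 20144)/(-19383 + 14463) = ((-9 + 36 + 2*1296) + 20144)/(-4920) = ((-9 + 36 + 2592) + 20144)*(-1/4920) = (2619 + 20144)*(-1/4920) = 22763*(-1/4920) = -22763/4920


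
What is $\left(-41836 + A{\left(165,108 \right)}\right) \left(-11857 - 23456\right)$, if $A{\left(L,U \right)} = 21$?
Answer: $1476613095$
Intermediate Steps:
$\left(-41836 + A{\left(165,108 \right)}\right) \left(-11857 - 23456\right) = \left(-41836 + 21\right) \left(-11857 - 23456\right) = \left(-41815\right) \left(-35313\right) = 1476613095$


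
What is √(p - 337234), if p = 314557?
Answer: I*√22677 ≈ 150.59*I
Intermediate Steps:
√(p - 337234) = √(314557 - 337234) = √(-22677) = I*√22677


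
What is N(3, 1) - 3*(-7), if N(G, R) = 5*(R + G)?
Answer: 41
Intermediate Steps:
N(G, R) = 5*G + 5*R (N(G, R) = 5*(G + R) = 5*G + 5*R)
N(3, 1) - 3*(-7) = (5*3 + 5*1) - 3*(-7) = (15 + 5) + 21 = 20 + 21 = 41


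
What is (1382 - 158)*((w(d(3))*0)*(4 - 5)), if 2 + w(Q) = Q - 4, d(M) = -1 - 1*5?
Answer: 0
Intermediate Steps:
d(M) = -6 (d(M) = -1 - 5 = -6)
w(Q) = -6 + Q (w(Q) = -2 + (Q - 4) = -2 + (-4 + Q) = -6 + Q)
(1382 - 158)*((w(d(3))*0)*(4 - 5)) = (1382 - 158)*(((-6 - 6)*0)*(4 - 5)) = 1224*(-12*0*(-1)) = 1224*(0*(-1)) = 1224*0 = 0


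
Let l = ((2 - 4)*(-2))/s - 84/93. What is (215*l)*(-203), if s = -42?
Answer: 4052750/93 ≈ 43578.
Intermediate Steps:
l = -650/651 (l = ((2 - 4)*(-2))/(-42) - 84/93 = -2*(-2)*(-1/42) - 84*1/93 = 4*(-1/42) - 28/31 = -2/21 - 28/31 = -650/651 ≈ -0.99846)
(215*l)*(-203) = (215*(-650/651))*(-203) = -139750/651*(-203) = 4052750/93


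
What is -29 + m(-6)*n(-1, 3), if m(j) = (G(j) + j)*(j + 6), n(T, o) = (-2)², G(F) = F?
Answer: -29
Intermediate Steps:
n(T, o) = 4
m(j) = 2*j*(6 + j) (m(j) = (j + j)*(j + 6) = (2*j)*(6 + j) = 2*j*(6 + j))
-29 + m(-6)*n(-1, 3) = -29 + (2*(-6)*(6 - 6))*4 = -29 + (2*(-6)*0)*4 = -29 + 0*4 = -29 + 0 = -29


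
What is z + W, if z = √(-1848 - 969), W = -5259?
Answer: -5259 + 3*I*√313 ≈ -5259.0 + 53.075*I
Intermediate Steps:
z = 3*I*√313 (z = √(-2817) = 3*I*√313 ≈ 53.075*I)
z + W = 3*I*√313 - 5259 = -5259 + 3*I*√313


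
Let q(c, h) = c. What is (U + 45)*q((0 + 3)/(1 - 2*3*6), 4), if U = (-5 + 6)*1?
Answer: -138/35 ≈ -3.9429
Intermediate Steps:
U = 1 (U = 1*1 = 1)
(U + 45)*q((0 + 3)/(1 - 2*3*6), 4) = (1 + 45)*((0 + 3)/(1 - 2*3*6)) = 46*(3/(1 - 6*6)) = 46*(3/(1 - 36)) = 46*(3/(-35)) = 46*(3*(-1/35)) = 46*(-3/35) = -138/35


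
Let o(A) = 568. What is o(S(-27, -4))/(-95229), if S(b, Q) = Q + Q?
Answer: -568/95229 ≈ -0.0059646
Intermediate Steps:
S(b, Q) = 2*Q
o(S(-27, -4))/(-95229) = 568/(-95229) = 568*(-1/95229) = -568/95229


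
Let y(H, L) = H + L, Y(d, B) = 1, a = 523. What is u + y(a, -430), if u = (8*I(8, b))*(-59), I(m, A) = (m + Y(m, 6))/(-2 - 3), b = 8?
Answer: 4713/5 ≈ 942.60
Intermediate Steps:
I(m, A) = -1/5 - m/5 (I(m, A) = (m + 1)/(-2 - 3) = (1 + m)/(-5) = (1 + m)*(-1/5) = -1/5 - m/5)
u = 4248/5 (u = (8*(-1/5 - 1/5*8))*(-59) = (8*(-1/5 - 8/5))*(-59) = (8*(-9/5))*(-59) = -72/5*(-59) = 4248/5 ≈ 849.60)
u + y(a, -430) = 4248/5 + (523 - 430) = 4248/5 + 93 = 4713/5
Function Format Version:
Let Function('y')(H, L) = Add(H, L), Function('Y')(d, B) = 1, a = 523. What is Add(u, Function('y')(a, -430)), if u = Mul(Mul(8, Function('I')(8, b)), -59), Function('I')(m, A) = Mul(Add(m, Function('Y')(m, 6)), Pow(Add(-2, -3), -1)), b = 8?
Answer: Rational(4713, 5) ≈ 942.60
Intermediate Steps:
Function('I')(m, A) = Add(Rational(-1, 5), Mul(Rational(-1, 5), m)) (Function('I')(m, A) = Mul(Add(m, 1), Pow(Add(-2, -3), -1)) = Mul(Add(1, m), Pow(-5, -1)) = Mul(Add(1, m), Rational(-1, 5)) = Add(Rational(-1, 5), Mul(Rational(-1, 5), m)))
u = Rational(4248, 5) (u = Mul(Mul(8, Add(Rational(-1, 5), Mul(Rational(-1, 5), 8))), -59) = Mul(Mul(8, Add(Rational(-1, 5), Rational(-8, 5))), -59) = Mul(Mul(8, Rational(-9, 5)), -59) = Mul(Rational(-72, 5), -59) = Rational(4248, 5) ≈ 849.60)
Add(u, Function('y')(a, -430)) = Add(Rational(4248, 5), Add(523, -430)) = Add(Rational(4248, 5), 93) = Rational(4713, 5)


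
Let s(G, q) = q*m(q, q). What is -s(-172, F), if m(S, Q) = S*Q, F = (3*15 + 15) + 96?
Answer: -3796416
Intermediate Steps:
F = 156 (F = (45 + 15) + 96 = 60 + 96 = 156)
m(S, Q) = Q*S
s(G, q) = q**3 (s(G, q) = q*(q*q) = q*q**2 = q**3)
-s(-172, F) = -1*156**3 = -1*3796416 = -3796416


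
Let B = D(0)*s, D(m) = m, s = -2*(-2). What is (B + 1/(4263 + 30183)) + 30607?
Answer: 1054288723/34446 ≈ 30607.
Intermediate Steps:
s = 4
B = 0 (B = 0*4 = 0)
(B + 1/(4263 + 30183)) + 30607 = (0 + 1/(4263 + 30183)) + 30607 = (0 + 1/34446) + 30607 = 1/34446 + 30607 = 1054288723/34446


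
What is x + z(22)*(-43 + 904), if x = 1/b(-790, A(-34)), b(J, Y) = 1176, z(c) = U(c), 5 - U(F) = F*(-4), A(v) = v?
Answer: 94165849/1176 ≈ 80073.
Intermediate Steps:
U(F) = 5 + 4*F (U(F) = 5 - F*(-4) = 5 - (-4)*F = 5 + 4*F)
z(c) = 5 + 4*c
x = 1/1176 ≈ 0.00085034
x + z(22)*(-43 + 904) = 1/1176 + (5 + 4*22)*(-43 + 904) = 1/1176 + (5 + 88)*861 = 1/1176 + 93*861 = 1/1176 + 80073 = 94165849/1176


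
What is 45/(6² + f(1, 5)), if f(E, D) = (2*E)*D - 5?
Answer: 45/41 ≈ 1.0976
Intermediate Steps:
f(E, D) = -5 + 2*D*E (f(E, D) = 2*D*E - 5 = -5 + 2*D*E)
45/(6² + f(1, 5)) = 45/(6² + (-5 + 2*5*1)) = 45/(36 + (-5 + 10)) = 45/(36 + 5) = 45/41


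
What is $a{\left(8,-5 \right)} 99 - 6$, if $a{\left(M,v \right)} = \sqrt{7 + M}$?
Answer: $-6 + 99 \sqrt{15} \approx 377.43$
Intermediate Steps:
$a{\left(8,-5 \right)} 99 - 6 = \sqrt{7 + 8} \cdot 99 - 6 = \sqrt{15} \cdot 99 - 6 = 99 \sqrt{15} - 6 = -6 + 99 \sqrt{15}$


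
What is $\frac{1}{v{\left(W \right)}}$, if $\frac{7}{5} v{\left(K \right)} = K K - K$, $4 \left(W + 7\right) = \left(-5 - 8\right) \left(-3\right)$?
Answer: $\frac{16}{55} \approx 0.29091$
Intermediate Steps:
$W = \frac{11}{4}$ ($W = -7 + \frac{\left(-5 - 8\right) \left(-3\right)}{4} = -7 + \frac{\left(-13\right) \left(-3\right)}{4} = -7 + \frac{1}{4} \cdot 39 = -7 + \frac{39}{4} = \frac{11}{4} \approx 2.75$)
$v{\left(K \right)} = - \frac{5 K}{7} + \frac{5 K^{2}}{7}$ ($v{\left(K \right)} = \frac{5 \left(K K - K\right)}{7} = \frac{5 \left(K^{2} - K\right)}{7} = - \frac{5 K}{7} + \frac{5 K^{2}}{7}$)
$\frac{1}{v{\left(W \right)}} = \frac{1}{\frac{5}{7} \cdot \frac{11}{4} \left(-1 + \frac{11}{4}\right)} = \frac{1}{\frac{5}{7} \cdot \frac{11}{4} \cdot \frac{7}{4}} = \frac{1}{\frac{55}{16}} = \frac{16}{55}$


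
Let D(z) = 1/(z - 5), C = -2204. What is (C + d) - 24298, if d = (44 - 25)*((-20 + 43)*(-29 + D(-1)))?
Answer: -235487/6 ≈ -39248.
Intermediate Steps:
D(z) = 1/(-5 + z)
d = -76475/6 (d = (44 - 25)*((-20 + 43)*(-29 + 1/(-5 - 1))) = 19*(23*(-29 + 1/(-6))) = 19*(23*(-29 - 1/6)) = 19*(23*(-175/6)) = 19*(-4025/6) = -76475/6 ≈ -12746.)
(C + d) - 24298 = (-2204 - 76475/6) - 24298 = -89699/6 - 24298 = -235487/6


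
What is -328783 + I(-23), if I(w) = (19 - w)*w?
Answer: -329749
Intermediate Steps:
I(w) = w*(19 - w)
-328783 + I(-23) = -328783 - 23*(19 - 1*(-23)) = -328783 - 23*(19 + 23) = -328783 - 23*42 = -328783 - 966 = -329749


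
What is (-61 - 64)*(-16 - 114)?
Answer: 16250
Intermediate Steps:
(-61 - 64)*(-16 - 114) = -125*(-130) = 16250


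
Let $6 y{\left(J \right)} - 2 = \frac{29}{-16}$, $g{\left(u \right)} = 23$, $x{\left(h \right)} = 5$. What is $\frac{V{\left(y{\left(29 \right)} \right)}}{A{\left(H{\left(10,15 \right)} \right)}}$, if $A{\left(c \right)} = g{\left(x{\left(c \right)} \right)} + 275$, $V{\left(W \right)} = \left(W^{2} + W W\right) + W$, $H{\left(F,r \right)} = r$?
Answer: $\frac{17}{152576} \approx 0.00011142$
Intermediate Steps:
$y{\left(J \right)} = \frac{1}{32}$ ($y{\left(J \right)} = \frac{1}{3} + \frac{29 \frac{1}{-16}}{6} = \frac{1}{3} + \frac{29 \left(- \frac{1}{16}\right)}{6} = \frac{1}{3} + \frac{1}{6} \left(- \frac{29}{16}\right) = \frac{1}{3} - \frac{29}{96} = \frac{1}{32}$)
$V{\left(W \right)} = W + 2 W^{2}$ ($V{\left(W \right)} = \left(W^{2} + W^{2}\right) + W = 2 W^{2} + W = W + 2 W^{2}$)
$A{\left(c \right)} = 298$ ($A{\left(c \right)} = 23 + 275 = 298$)
$\frac{V{\left(y{\left(29 \right)} \right)}}{A{\left(H{\left(10,15 \right)} \right)}} = \frac{\frac{1}{32} \left(1 + 2 \cdot \frac{1}{32}\right)}{298} = \frac{1 + \frac{1}{16}}{32} \cdot \frac{1}{298} = \frac{1}{32} \cdot \frac{17}{16} \cdot \frac{1}{298} = \frac{17}{512} \cdot \frac{1}{298} = \frac{17}{152576}$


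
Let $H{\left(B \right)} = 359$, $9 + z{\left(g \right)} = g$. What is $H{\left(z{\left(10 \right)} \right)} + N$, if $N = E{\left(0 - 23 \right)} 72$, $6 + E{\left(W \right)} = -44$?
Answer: $-3241$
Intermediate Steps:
$E{\left(W \right)} = -50$ ($E{\left(W \right)} = -6 - 44 = -50$)
$z{\left(g \right)} = -9 + g$
$N = -3600$ ($N = \left(-50\right) 72 = -3600$)
$H{\left(z{\left(10 \right)} \right)} + N = 359 - 3600 = -3241$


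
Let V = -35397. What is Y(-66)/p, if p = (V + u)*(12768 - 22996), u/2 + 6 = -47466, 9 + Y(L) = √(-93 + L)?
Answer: -3/444375916 + I*√159/1333127748 ≈ -6.751e-9 + 9.4586e-9*I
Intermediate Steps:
Y(L) = -9 + √(-93 + L)
u = -94944 (u = -12 + 2*(-47466) = -12 - 94932 = -94944)
p = 1333127748 (p = (-35397 - 94944)*(12768 - 22996) = -130341*(-10228) = 1333127748)
Y(-66)/p = (-9 + √(-93 - 66))/1333127748 = (-9 + √(-159))*(1/1333127748) = (-9 + I*√159)*(1/1333127748) = -3/444375916 + I*√159/1333127748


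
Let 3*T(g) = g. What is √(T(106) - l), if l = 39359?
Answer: I*√353913/3 ≈ 198.3*I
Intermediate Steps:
T(g) = g/3
√(T(106) - l) = √((⅓)*106 - 1*39359) = √(106/3 - 39359) = √(-117971/3) = I*√353913/3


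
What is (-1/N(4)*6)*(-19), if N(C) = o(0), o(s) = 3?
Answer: 38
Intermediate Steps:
N(C) = 3
(-1/N(4)*6)*(-19) = (-1/3*6)*(-19) = (-1*1/3*6)*(-19) = -1/3*6*(-19) = -2*(-19) = 38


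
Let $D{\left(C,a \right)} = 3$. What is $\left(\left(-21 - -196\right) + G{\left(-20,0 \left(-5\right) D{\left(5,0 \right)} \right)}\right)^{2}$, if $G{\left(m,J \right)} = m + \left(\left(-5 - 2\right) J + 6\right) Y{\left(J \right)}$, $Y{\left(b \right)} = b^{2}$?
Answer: $24025$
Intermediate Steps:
$G{\left(m,J \right)} = m + J^{2} \left(6 - 7 J\right)$ ($G{\left(m,J \right)} = m + \left(\left(-5 - 2\right) J + 6\right) J^{2} = m + \left(- 7 J + 6\right) J^{2} = m + \left(6 - 7 J\right) J^{2} = m + J^{2} \left(6 - 7 J\right)$)
$\left(\left(-21 - -196\right) + G{\left(-20,0 \left(-5\right) D{\left(5,0 \right)} \right)}\right)^{2} = \left(\left(-21 - -196\right) - \left(20 + 0 + 0\right)\right)^{2} = \left(\left(-21 + 196\right) - \left(20 + 0 + 0\right)\right)^{2} = \left(175 - \left(20 + 0 + 0\right)\right)^{2} = \left(175 - 20\right)^{2} = 155^{2} = 24025$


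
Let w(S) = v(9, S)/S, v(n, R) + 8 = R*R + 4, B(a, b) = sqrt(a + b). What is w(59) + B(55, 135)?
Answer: 3477/59 + sqrt(190) ≈ 72.716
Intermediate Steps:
v(n, R) = -4 + R**2 (v(n, R) = -8 + (R*R + 4) = -8 + (R**2 + 4) = -8 + (4 + R**2) = -4 + R**2)
w(S) = (-4 + S**2)/S
w(59) + B(55, 135) = (59 - 4/59) + sqrt(55 + 135) = (59 - 4*1/59) + sqrt(190) = (59 - 4/59) + sqrt(190) = 3477/59 + sqrt(190)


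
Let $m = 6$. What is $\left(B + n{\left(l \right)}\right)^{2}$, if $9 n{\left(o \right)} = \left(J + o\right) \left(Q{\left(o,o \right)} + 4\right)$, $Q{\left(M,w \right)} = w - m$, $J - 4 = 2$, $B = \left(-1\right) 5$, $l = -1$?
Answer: $\frac{400}{9} \approx 44.444$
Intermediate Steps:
$B = -5$
$J = 6$ ($J = 4 + 2 = 6$)
$Q{\left(M,w \right)} = -6 + w$ ($Q{\left(M,w \right)} = w - 6 = -6 + w$)
$n{\left(o \right)} = \frac{\left(-2 + o\right) \left(6 + o\right)}{9}$ ($n{\left(o \right)} = \frac{\left(6 + o\right) \left(\left(-6 + o\right) + 4\right)}{9} = \frac{\left(6 + o\right) \left(-2 + o\right)}{9} = \frac{\left(-2 + o\right) \left(6 + o\right)}{9}$)
$\left(B + n{\left(l \right)}\right)^{2} = \left(-5 + \left(- \frac{4}{3} + \frac{\left(-1\right)^{2}}{9} + \frac{4}{9} \left(-1\right)\right)\right)^{2} = \left(-5 - \frac{5}{3}\right)^{2} = \left(- \frac{20}{3}\right)^{2} = \frac{400}{9}$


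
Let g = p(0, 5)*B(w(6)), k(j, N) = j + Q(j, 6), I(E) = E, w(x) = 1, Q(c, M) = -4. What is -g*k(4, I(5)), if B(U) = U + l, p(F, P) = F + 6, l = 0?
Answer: 0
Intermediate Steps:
p(F, P) = 6 + F
B(U) = U (B(U) = U + 0 = U)
k(j, N) = -4 + j (k(j, N) = j - 4 = -4 + j)
g = 6 (g = (6 + 0)*1 = 6*1 = 6)
-g*k(4, I(5)) = -6*(-4 + 4) = -6*0 = -1*0 = 0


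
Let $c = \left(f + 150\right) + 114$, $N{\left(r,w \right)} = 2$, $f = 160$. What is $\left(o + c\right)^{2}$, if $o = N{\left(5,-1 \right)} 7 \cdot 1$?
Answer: $191844$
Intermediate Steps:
$o = 14$ ($o = 2 \cdot 7 \cdot 1 = 14 \cdot 1 = 14$)
$c = 424$ ($c = \left(160 + 150\right) + 114 = 310 + 114 = 424$)
$\left(o + c\right)^{2} = \left(14 + 424\right)^{2} = 438^{2} = 191844$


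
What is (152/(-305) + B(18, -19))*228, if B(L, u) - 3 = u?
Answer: -1147296/305 ≈ -3761.6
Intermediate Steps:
B(L, u) = 3 + u
(152/(-305) + B(18, -19))*228 = (152/(-305) + (3 - 19))*228 = (152*(-1/305) - 16)*228 = (-152/305 - 16)*228 = -5032/305*228 = -1147296/305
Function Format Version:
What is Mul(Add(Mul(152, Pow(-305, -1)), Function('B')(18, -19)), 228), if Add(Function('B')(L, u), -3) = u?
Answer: Rational(-1147296, 305) ≈ -3761.6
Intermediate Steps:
Function('B')(L, u) = Add(3, u)
Mul(Add(Mul(152, Pow(-305, -1)), Function('B')(18, -19)), 228) = Mul(Add(Mul(152, Pow(-305, -1)), Add(3, -19)), 228) = Mul(Add(Mul(152, Rational(-1, 305)), -16), 228) = Mul(Add(Rational(-152, 305), -16), 228) = Mul(Rational(-5032, 305), 228) = Rational(-1147296, 305)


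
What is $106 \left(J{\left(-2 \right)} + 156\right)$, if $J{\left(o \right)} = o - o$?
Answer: $16536$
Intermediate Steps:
$J{\left(o \right)} = 0$
$106 \left(J{\left(-2 \right)} + 156\right) = 106 \left(0 + 156\right) = 106 \cdot 156 = 16536$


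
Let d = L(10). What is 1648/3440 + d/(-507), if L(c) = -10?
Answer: 54371/109005 ≈ 0.49879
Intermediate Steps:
d = -10
1648/3440 + d/(-507) = 1648/3440 - 10/(-507) = 1648*(1/3440) - 10*(-1/507) = 103/215 + 10/507 = 54371/109005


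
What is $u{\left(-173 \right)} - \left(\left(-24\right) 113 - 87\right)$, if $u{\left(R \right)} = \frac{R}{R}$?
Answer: $2800$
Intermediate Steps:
$u{\left(R \right)} = 1$
$u{\left(-173 \right)} - \left(\left(-24\right) 113 - 87\right) = 1 - \left(\left(-24\right) 113 - 87\right) = 1 - \left(-2712 - 87\right) = 1 - -2799 = 1 + 2799 = 2800$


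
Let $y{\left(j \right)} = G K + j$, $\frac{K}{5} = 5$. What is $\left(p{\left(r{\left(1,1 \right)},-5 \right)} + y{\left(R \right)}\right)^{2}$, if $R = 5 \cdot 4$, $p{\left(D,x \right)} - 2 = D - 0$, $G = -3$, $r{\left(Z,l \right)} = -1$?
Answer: $2916$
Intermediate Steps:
$K = 25$ ($K = 5 \cdot 5 = 25$)
$p{\left(D,x \right)} = 2 + D$ ($p{\left(D,x \right)} = 2 + \left(D - 0\right) = 2 + \left(D + 0\right) = 2 + D$)
$R = 20$
$y{\left(j \right)} = -75 + j$ ($y{\left(j \right)} = \left(-3\right) 25 + j = -75 + j$)
$\left(p{\left(r{\left(1,1 \right)},-5 \right)} + y{\left(R \right)}\right)^{2} = \left(\left(2 - 1\right) + \left(-75 + 20\right)\right)^{2} = \left(1 - 55\right)^{2} = \left(-54\right)^{2} = 2916$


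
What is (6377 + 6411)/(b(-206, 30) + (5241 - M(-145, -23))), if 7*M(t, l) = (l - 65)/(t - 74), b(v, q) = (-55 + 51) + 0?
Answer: 19604004/8028233 ≈ 2.4419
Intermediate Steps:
b(v, q) = -4 (b(v, q) = -4 + 0 = -4)
M(t, l) = (-65 + l)/(7*(-74 + t)) (M(t, l) = ((l - 65)/(t - 74))/7 = ((-65 + l)/(-74 + t))/7 = (-65 + l)/(7*(-74 + t)))
(6377 + 6411)/(b(-206, 30) + (5241 - M(-145, -23))) = (6377 + 6411)/(-4 + (5241 - (-65 - 23)/(7*(-74 - 145)))) = 12788/(-4 + (5241 - (-88)/(7*(-219)))) = 12788/(-4 + (5241 - (-1)*(-88)/(7*219))) = 12788/(-4 + (5241 - 1*88/1533)) = 12788/(-4 + (5241 - 88/1533)) = 12788/(-4 + 8034365/1533) = 12788/(8028233/1533) = 12788*(1533/8028233) = 19604004/8028233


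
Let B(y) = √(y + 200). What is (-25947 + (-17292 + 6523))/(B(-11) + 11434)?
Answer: -419810744/130736167 + 110148*√21/130736167 ≈ -3.2073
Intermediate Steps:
B(y) = √(200 + y)
(-25947 + (-17292 + 6523))/(B(-11) + 11434) = (-25947 + (-17292 + 6523))/(√(200 - 11) + 11434) = (-25947 - 10769)/(√189 + 11434) = -36716/(3*√21 + 11434) = -36716/(11434 + 3*√21)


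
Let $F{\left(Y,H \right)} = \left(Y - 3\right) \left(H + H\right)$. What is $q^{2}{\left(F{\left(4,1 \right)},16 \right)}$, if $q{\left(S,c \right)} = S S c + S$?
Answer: $4356$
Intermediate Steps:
$F{\left(Y,H \right)} = 2 H \left(-3 + Y\right)$ ($F{\left(Y,H \right)} = \left(-3 + Y\right) 2 H = 2 H \left(-3 + Y\right)$)
$q{\left(S,c \right)} = S + c S^{2}$ ($q{\left(S,c \right)} = S^{2} c + S = c S^{2} + S = S + c S^{2}$)
$q^{2}{\left(F{\left(4,1 \right)},16 \right)} = \left(2 \cdot 1 \left(-3 + 4\right) \left(1 + 2 \cdot 1 \left(-3 + 4\right) 16\right)\right)^{2} = \left(2 \cdot 1 \cdot 1 \left(1 + 2 \cdot 1 \cdot 1 \cdot 16\right)\right)^{2} = \left(2 \left(1 + 2 \cdot 16\right)\right)^{2} = \left(2 \left(1 + 32\right)\right)^{2} = \left(2 \cdot 33\right)^{2} = 66^{2} = 4356$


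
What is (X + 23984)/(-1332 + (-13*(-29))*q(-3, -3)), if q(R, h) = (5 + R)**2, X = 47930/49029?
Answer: 53452703/392232 ≈ 136.28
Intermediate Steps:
X = 47930/49029 (X = 47930*(1/49029) = 47930/49029 ≈ 0.97758)
(X + 23984)/(-1332 + (-13*(-29))*q(-3, -3)) = (47930/49029 + 23984)/(-1332 + (-13*(-29))*(5 - 3)**2) = 1175959466/(49029*(-1332 + 377*2**2)) = 1175959466/(49029*(-1332 + 377*4)) = 1175959466/(49029*(-1332 + 1508)) = (1175959466/49029)/176 = (1175959466/49029)*(1/176) = 53452703/392232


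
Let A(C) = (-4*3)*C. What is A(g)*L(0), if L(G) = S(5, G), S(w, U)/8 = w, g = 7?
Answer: -3360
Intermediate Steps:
S(w, U) = 8*w
A(C) = -12*C
L(G) = 40 (L(G) = 8*5 = 40)
A(g)*L(0) = -12*7*40 = -84*40 = -3360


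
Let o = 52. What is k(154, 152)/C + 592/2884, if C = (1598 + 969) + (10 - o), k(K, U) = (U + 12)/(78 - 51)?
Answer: 10208144/49154175 ≈ 0.20768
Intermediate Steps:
k(K, U) = 4/9 + U/27 (k(K, U) = (12 + U)/27 = (12 + U)*(1/27) = 4/9 + U/27)
C = 2525 (C = (1598 + 969) + (10 - 1*52) = 2567 + (10 - 52) = 2567 - 42 = 2525)
k(154, 152)/C + 592/2884 = (4/9 + (1/27)*152)/2525 + 592/2884 = (4/9 + 152/27)*(1/2525) + 592*(1/2884) = (164/27)*(1/2525) + 148/721 = 164/68175 + 148/721 = 10208144/49154175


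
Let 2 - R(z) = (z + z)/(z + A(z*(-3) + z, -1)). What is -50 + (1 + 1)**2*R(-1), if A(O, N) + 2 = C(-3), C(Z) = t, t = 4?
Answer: -34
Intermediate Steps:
C(Z) = 4
A(O, N) = 2 (A(O, N) = -2 + 4 = 2)
R(z) = 2 - 2*z/(2 + z) (R(z) = 2 - (z + z)/(z + 2) = 2 - 2*z/(2 + z))
-50 + (1 + 1)**2*R(-1) = -50 + (1 + 1)**2*(4/(2 - 1)) = -50 + 2**2*(4/1) = -50 + 4*(4*1) = -50 + 4*4 = -50 + 16 = -34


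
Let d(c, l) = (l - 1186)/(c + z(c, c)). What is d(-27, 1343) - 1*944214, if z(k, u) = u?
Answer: -50987713/54 ≈ -9.4422e+5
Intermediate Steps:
d(c, l) = (-1186 + l)/(2*c) (d(c, l) = (l - 1186)/(c + c) = (-1186 + l)/((2*c)) = (-1186 + l)*(1/(2*c)) = (-1186 + l)/(2*c))
d(-27, 1343) - 1*944214 = (1/2)*(-1186 + 1343)/(-27) - 1*944214 = (1/2)*(-1/27)*157 - 944214 = -157/54 - 944214 = -50987713/54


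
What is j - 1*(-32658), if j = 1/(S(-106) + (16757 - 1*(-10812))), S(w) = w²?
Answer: 1267293691/38805 ≈ 32658.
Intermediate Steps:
j = 1/38805 (j = 1/((-106)² + (16757 - 1*(-10812))) = 1/(11236 + (16757 + 10812)) = 1/(11236 + 27569) = 1/38805 ≈ 2.5770e-5)
j - 1*(-32658) = 1/38805 - 1*(-32658) = 1/38805 + 32658 = 1267293691/38805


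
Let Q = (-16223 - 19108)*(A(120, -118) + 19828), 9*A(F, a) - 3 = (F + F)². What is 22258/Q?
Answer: -22258/926673245 ≈ -2.4019e-5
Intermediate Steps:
A(F, a) = ⅓ + 4*F²/9 (A(F, a) = ⅓ + (F + F)²/9 = ⅓ + (2*F)²/9 = ⅓ + (4*F²)/9 = ⅓ + 4*F²/9)
Q = -926673245 (Q = (-16223 - 19108)*((⅓ + (4/9)*120²) + 19828) = -35331*((⅓ + (4/9)*14400) + 19828) = -35331*((⅓ + 6400) + 19828) = -35331*(19201/3 + 19828) = -35331*78685/3 = -926673245)
22258/Q = 22258/(-926673245) = 22258*(-1/926673245) = -22258/926673245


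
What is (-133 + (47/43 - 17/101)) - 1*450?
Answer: -2527953/4343 ≈ -582.08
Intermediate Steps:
(-133 + (47/43 - 17/101)) - 1*450 = (-133 + (47*(1/43) - 17*1/101)) - 450 = (-133 + (47/43 - 17/101)) - 450 = (-133 + 4016/4343) - 450 = -573603/4343 - 450 = -2527953/4343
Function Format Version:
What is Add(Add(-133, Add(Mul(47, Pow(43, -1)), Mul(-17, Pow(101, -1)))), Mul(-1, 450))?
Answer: Rational(-2527953, 4343) ≈ -582.08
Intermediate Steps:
Add(Add(-133, Add(Mul(47, Pow(43, -1)), Mul(-17, Pow(101, -1)))), Mul(-1, 450)) = Add(Add(-133, Add(Mul(47, Rational(1, 43)), Mul(-17, Rational(1, 101)))), -450) = Add(Add(-133, Add(Rational(47, 43), Rational(-17, 101))), -450) = Add(Add(-133, Rational(4016, 4343)), -450) = Add(Rational(-573603, 4343), -450) = Rational(-2527953, 4343)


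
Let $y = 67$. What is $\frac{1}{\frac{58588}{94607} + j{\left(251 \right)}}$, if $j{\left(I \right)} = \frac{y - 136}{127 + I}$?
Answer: $\frac{11920482}{5206127} \approx 2.2897$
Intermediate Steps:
$j{\left(I \right)} = - \frac{69}{127 + I}$ ($j{\left(I \right)} = \frac{67 - 136}{127 + I} = - \frac{69}{127 + I}$)
$\frac{1}{\frac{58588}{94607} + j{\left(251 \right)}} = \frac{1}{\frac{58588}{94607} - \frac{69}{127 + 251}} = \frac{1}{58588 \cdot \frac{1}{94607} - \frac{69}{378}} = \frac{1}{\frac{58588}{94607} - \frac{23}{126}} = \frac{1}{\frac{5206127}{11920482}} = \frac{11920482}{5206127}$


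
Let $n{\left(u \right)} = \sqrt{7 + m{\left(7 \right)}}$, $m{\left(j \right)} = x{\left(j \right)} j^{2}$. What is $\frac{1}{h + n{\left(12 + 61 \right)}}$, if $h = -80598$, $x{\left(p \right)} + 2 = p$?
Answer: $- \frac{1919}{154667556} - \frac{\sqrt{7}}{1082672892} \approx -1.241 \cdot 10^{-5}$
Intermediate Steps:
$x{\left(p \right)} = -2 + p$
$m{\left(j \right)} = j^{2} \left(-2 + j\right)$ ($m{\left(j \right)} = \left(-2 + j\right) j^{2} = j^{2} \left(-2 + j\right)$)
$n{\left(u \right)} = 6 \sqrt{7}$ ($n{\left(u \right)} = \sqrt{7 + 7^{2} \left(-2 + 7\right)} = \sqrt{7 + 49 \cdot 5} = \sqrt{7 + 245} = \sqrt{252} = 6 \sqrt{7}$)
$\frac{1}{h + n{\left(12 + 61 \right)}} = \frac{1}{-80598 + 6 \sqrt{7}}$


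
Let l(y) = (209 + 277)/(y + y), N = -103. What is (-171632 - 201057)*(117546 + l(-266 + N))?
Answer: -1796122086351/41 ≈ -4.3808e+10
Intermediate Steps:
l(y) = 243/y (l(y) = 486/((2*y)) = 486*(1/(2*y)) = 243/y)
(-171632 - 201057)*(117546 + l(-266 + N)) = (-171632 - 201057)*(117546 + 243/(-266 - 103)) = -372689*(117546 + 243/(-369)) = -372689*(117546 + 243*(-1/369)) = -372689*(117546 - 27/41) = -372689*4819359/41 = -1796122086351/41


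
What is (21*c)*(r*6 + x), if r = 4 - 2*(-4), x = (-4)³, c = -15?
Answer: -2520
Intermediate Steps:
x = -64
r = 12 (r = 4 + 8 = 12)
(21*c)*(r*6 + x) = (21*(-15))*(12*6 - 64) = -315*(72 - 64) = -315*8 = -2520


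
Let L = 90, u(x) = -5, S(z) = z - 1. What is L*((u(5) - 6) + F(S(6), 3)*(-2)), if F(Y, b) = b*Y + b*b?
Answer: -5310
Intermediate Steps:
S(z) = -1 + z
F(Y, b) = b**2 + Y*b (F(Y, b) = Y*b + b**2 = b**2 + Y*b)
L*((u(5) - 6) + F(S(6), 3)*(-2)) = 90*((-5 - 6) + (3*((-1 + 6) + 3))*(-2)) = 90*(-11 + (3*(5 + 3))*(-2)) = 90*(-11 + (3*8)*(-2)) = 90*(-11 + 24*(-2)) = 90*(-11 - 48) = 90*(-59) = -5310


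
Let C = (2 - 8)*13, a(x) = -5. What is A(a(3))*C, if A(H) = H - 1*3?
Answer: 624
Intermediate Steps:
A(H) = -3 + H (A(H) = H - 3 = -3 + H)
C = -78 (C = -6*13 = -78)
A(a(3))*C = (-3 - 5)*(-78) = -8*(-78) = 624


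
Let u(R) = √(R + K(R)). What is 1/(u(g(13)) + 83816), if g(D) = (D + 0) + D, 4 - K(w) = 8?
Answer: 41908/3512560917 - √22/7025121834 ≈ 1.1930e-5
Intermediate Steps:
K(w) = -4 (K(w) = 4 - 1*8 = 4 - 8 = -4)
g(D) = 2*D (g(D) = D + D = 2*D)
u(R) = √(-4 + R) (u(R) = √(R - 4) = √(-4 + R))
1/(u(g(13)) + 83816) = 1/(√(-4 + 2*13) + 83816) = 1/(√(-4 + 26) + 83816) = 1/(√22 + 83816) = 1/(83816 + √22)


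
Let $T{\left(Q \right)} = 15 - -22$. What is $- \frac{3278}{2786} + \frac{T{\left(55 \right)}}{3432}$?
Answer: $- \frac{5573507}{4780776} \approx -1.1658$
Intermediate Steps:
$T{\left(Q \right)} = 37$ ($T{\left(Q \right)} = 15 + 22 = 37$)
$- \frac{3278}{2786} + \frac{T{\left(55 \right)}}{3432} = - \frac{3278}{2786} + \frac{37}{3432} = \left(-3278\right) \frac{1}{2786} + 37 \cdot \frac{1}{3432} = - \frac{1639}{1393} + \frac{37}{3432} = - \frac{5573507}{4780776}$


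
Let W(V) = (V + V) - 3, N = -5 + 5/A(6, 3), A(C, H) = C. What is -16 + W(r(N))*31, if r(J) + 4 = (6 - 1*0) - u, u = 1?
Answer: -47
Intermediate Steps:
N = -25/6 (N = -5 + 5/6 = -5 + 5*(⅙) = -5 + ⅚ = -25/6 ≈ -4.1667)
r(J) = 1 (r(J) = -4 + ((6 - 1*0) - 1*1) = -4 + ((6 + 0) - 1) = -4 + (6 - 1) = -4 + 5 = 1)
W(V) = -3 + 2*V (W(V) = 2*V - 3 = -3 + 2*V)
-16 + W(r(N))*31 = -16 + (-3 + 2*1)*31 = -16 + (-3 + 2)*31 = -16 - 1*31 = -16 - 31 = -47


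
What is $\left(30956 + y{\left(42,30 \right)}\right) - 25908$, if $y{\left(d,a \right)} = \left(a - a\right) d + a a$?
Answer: $5948$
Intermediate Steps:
$y{\left(d,a \right)} = a^{2}$ ($y{\left(d,a \right)} = 0 d + a^{2} = 0 + a^{2} = a^{2}$)
$\left(30956 + y{\left(42,30 \right)}\right) - 25908 = \left(30956 + 30^{2}\right) - 25908 = \left(30956 + 900\right) - 25908 = 31856 - 25908 = 5948$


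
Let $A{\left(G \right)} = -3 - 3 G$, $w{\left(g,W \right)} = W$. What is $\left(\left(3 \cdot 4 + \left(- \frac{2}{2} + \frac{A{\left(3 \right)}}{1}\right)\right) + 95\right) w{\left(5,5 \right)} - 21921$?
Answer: $-21451$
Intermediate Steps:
$\left(\left(3 \cdot 4 + \left(- \frac{2}{2} + \frac{A{\left(3 \right)}}{1}\right)\right) + 95\right) w{\left(5,5 \right)} - 21921 = \left(\left(3 \cdot 4 + \left(- \frac{2}{2} + \frac{-3 - 9}{1}\right)\right) + 95\right) 5 - 21921 = \left(\left(12 + \left(\left(-2\right) \frac{1}{2} + \left(-3 - 9\right) 1\right)\right) + 95\right) 5 - 21921 = \left(\left(12 - 13\right) + 95\right) 5 - 21921 = \left(-1 + 95\right) 5 - 21921 = 94 \cdot 5 - 21921 = 470 - 21921 = -21451$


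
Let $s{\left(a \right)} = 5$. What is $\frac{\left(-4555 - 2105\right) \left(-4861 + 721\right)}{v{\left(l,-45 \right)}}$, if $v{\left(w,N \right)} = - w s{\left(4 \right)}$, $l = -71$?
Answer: $\frac{5514480}{71} \approx 77669.0$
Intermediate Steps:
$v{\left(w,N \right)} = - 5 w$ ($v{\left(w,N \right)} = - w 5 = - 5 w$)
$\frac{\left(-4555 - 2105\right) \left(-4861 + 721\right)}{v{\left(l,-45 \right)}} = \frac{\left(-4555 - 2105\right) \left(-4861 + 721\right)}{\left(-5\right) \left(-71\right)} = \frac{\left(-6660\right) \left(-4140\right)}{355} = 27572400 \cdot \frac{1}{355} = \frac{5514480}{71}$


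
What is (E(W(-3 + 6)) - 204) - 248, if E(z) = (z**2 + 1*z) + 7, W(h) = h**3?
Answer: 311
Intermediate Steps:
E(z) = 7 + z + z**2 (E(z) = (z**2 + z) + 7 = (z + z**2) + 7 = 7 + z + z**2)
(E(W(-3 + 6)) - 204) - 248 = ((7 + (-3 + 6)**3 + ((-3 + 6)**3)**2) - 204) - 248 = ((7 + 3**3 + (3**3)**2) - 204) - 248 = ((7 + 27 + 27**2) - 204) - 248 = ((7 + 27 + 729) - 204) - 248 = (763 - 204) - 248 = 559 - 248 = 311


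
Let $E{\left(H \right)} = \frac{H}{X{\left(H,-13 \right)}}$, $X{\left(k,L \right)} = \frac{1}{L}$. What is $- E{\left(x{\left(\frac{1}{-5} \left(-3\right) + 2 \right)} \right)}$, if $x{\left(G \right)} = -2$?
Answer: $-26$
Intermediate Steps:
$E{\left(H \right)} = - 13 H$ ($E{\left(H \right)} = \frac{H}{\frac{1}{-13}} = \frac{H}{- \frac{1}{13}} = H \left(-13\right) = - 13 H$)
$- E{\left(x{\left(\frac{1}{-5} \left(-3\right) + 2 \right)} \right)} = - \left(-13\right) \left(-2\right) = \left(-1\right) 26 = -26$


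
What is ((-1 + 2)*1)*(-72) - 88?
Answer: -160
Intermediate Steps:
((-1 + 2)*1)*(-72) - 88 = (1*1)*(-72) - 88 = 1*(-72) - 88 = -72 - 88 = -160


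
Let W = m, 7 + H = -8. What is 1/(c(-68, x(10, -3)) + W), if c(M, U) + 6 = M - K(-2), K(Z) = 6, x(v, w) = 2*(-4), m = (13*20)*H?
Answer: -1/3980 ≈ -0.00025126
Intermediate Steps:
H = -15 (H = -7 - 8 = -15)
m = -3900 (m = (13*20)*(-15) = 260*(-15) = -3900)
x(v, w) = -8
W = -3900
c(M, U) = -12 + M (c(M, U) = -6 + (M - 1*6) = -6 + (M - 6) = -6 + (-6 + M) = -12 + M)
1/(c(-68, x(10, -3)) + W) = 1/((-12 - 68) - 3900) = 1/(-80 - 3900) = 1/(-3980) = -1/3980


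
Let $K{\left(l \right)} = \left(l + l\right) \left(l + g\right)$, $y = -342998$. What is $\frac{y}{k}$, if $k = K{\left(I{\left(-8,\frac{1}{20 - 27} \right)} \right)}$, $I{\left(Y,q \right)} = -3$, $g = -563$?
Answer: $- \frac{171499}{1698} \approx -101.0$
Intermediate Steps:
$K{\left(l \right)} = 2 l \left(-563 + l\right)$ ($K{\left(l \right)} = \left(l + l\right) \left(l - 563\right) = 2 l \left(-563 + l\right)$)
$k = 3396$ ($k = 2 \left(-3\right) \left(-563 - 3\right) = 2 \left(-3\right) \left(-566\right) = 3396$)
$\frac{y}{k} = - \frac{342998}{3396} = \left(-342998\right) \frac{1}{3396} = - \frac{171499}{1698}$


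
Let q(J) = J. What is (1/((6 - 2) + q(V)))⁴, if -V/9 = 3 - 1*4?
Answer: 1/28561 ≈ 3.5013e-5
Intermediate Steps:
V = 9 (V = -9*(3 - 1*4) = -9*(3 - 4) = -9*(-1) = 9)
(1/((6 - 2) + q(V)))⁴ = (1/((6 - 2) + 9))⁴ = (1/(4 + 9))⁴ = (1/13)⁴ = 1/28561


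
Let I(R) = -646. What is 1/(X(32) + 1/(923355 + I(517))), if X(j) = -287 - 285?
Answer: -922709/527789547 ≈ -0.0017483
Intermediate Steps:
X(j) = -572
1/(X(32) + 1/(923355 + I(517))) = 1/(-572 + 1/(923355 - 646)) = 1/(-572 + 1/922709) = 1/(-527789547/922709) = -922709/527789547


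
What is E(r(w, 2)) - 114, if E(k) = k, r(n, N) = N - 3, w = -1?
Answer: -115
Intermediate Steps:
r(n, N) = -3 + N
E(r(w, 2)) - 114 = (-3 + 2) - 114 = -1 - 114 = -115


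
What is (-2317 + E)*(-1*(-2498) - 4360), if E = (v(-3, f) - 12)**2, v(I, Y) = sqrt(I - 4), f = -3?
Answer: 4059160 + 44688*I*sqrt(7) ≈ 4.0592e+6 + 1.1823e+5*I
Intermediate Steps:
v(I, Y) = sqrt(-4 + I)
E = (-12 + I*sqrt(7))**2 (E = (sqrt(-4 - 3) - 12)**2 = (sqrt(-7) - 12)**2 = (I*sqrt(7) - 12)**2 = (-12 + I*sqrt(7))**2 ≈ 137.0 - 63.498*I)
(-2317 + E)*(-1*(-2498) - 4360) = (-2317 + (12 - I*sqrt(7))**2)*(-1*(-2498) - 4360) = (-2317 + (12 - I*sqrt(7))**2)*(2498 - 4360) = (-2317 + (12 - I*sqrt(7))**2)*(-1862) = 4314254 - 1862*(12 - I*sqrt(7))**2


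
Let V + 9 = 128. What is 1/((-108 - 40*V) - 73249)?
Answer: -1/78117 ≈ -1.2801e-5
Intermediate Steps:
V = 119 (V = -9 + 128 = 119)
1/((-108 - 40*V) - 73249) = 1/((-108 - 40*119) - 73249) = 1/((-108 - 4760) - 73249) = 1/(-4868 - 73249) = 1/(-78117) = -1/78117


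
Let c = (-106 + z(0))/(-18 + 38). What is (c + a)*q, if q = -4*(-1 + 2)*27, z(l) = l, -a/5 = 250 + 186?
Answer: 1180062/5 ≈ 2.3601e+5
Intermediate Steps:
a = -2180 (a = -5*(250 + 186) = -5*436 = -2180)
c = -53/10 (c = (-106 + 0)/(-18 + 38) = -106/20 = -106*1/20 = -53/10 ≈ -5.3000)
q = -108 (q = -4*1*27 = -4*27 = -108)
(c + a)*q = (-53/10 - 2180)*(-108) = -21853/10*(-108) = 1180062/5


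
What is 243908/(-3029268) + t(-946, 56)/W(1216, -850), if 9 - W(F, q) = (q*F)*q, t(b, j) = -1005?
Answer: -53571191467622/665348416704147 ≈ -0.080516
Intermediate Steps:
W(F, q) = 9 - F*q² (W(F, q) = 9 - q*F*q = 9 - F*q*q = 9 - F*q²)
243908/(-3029268) + t(-946, 56)/W(1216, -850) = 243908/(-3029268) - 1005/(9 - 1*1216*(-850)²) = 243908*(-1/3029268) - 1005/(9 - 1*1216*722500) = -60977/757317 - 1005/(9 - 878560000) = -60977/757317 - 1005/(-878559991) = -60977/757317 - 1005*(-1/878559991) = -60977/757317 + 1005/878559991 = -53571191467622/665348416704147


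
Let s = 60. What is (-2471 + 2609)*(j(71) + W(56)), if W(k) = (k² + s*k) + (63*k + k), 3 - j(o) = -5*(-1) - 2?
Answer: 1391040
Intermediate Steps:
j(o) = 0 (j(o) = 3 - (-5*(-1) - 2) = 3 - (5 - 2) = 3 - 1*3 = 3 - 3 = 0)
W(k) = k² + 124*k (W(k) = (k² + 60*k) + (63*k + k) = (k² + 60*k) + 64*k = k² + 124*k)
(-2471 + 2609)*(j(71) + W(56)) = (-2471 + 2609)*(0 + 56*(124 + 56)) = 138*(0 + 56*180) = 138*(0 + 10080) = 138*10080 = 1391040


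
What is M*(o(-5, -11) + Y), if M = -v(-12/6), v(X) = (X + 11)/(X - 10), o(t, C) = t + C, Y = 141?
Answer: 375/4 ≈ 93.750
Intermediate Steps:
o(t, C) = C + t
v(X) = (11 + X)/(-10 + X)
M = ¾ (M = -(11 - 12/6)/(-10 - 12/6) = -(11 - 12*⅙)/(-10 - 12*⅙) = -(11 - 2)/(-10 - 2) = -9/(-12) = -(-1)*9/12 = -1*(-¾) = ¾ ≈ 0.75000)
M*(o(-5, -11) + Y) = 3*((-11 - 5) + 141)/4 = 3*(-16 + 141)/4 = (¾)*125 = 375/4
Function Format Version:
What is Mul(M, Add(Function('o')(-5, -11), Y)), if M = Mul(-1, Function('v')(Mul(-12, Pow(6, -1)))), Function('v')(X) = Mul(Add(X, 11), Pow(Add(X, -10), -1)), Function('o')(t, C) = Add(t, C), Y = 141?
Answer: Rational(375, 4) ≈ 93.750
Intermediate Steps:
Function('o')(t, C) = Add(C, t)
Function('v')(X) = Mul(Pow(Add(-10, X), -1), Add(11, X)) (Function('v')(X) = Mul(Add(11, X), Pow(Add(-10, X), -1)) = Mul(Pow(Add(-10, X), -1), Add(11, X)))
M = Rational(3, 4) (M = Mul(-1, Mul(Pow(Add(-10, Mul(-12, Pow(6, -1))), -1), Add(11, Mul(-12, Pow(6, -1))))) = Mul(-1, Mul(Pow(Add(-10, Mul(-12, Rational(1, 6))), -1), Add(11, Mul(-12, Rational(1, 6))))) = Mul(-1, Mul(Pow(Add(-10, -2), -1), Add(11, -2))) = Mul(-1, Mul(Pow(-12, -1), 9)) = Mul(-1, Mul(Rational(-1, 12), 9)) = Mul(-1, Rational(-3, 4)) = Rational(3, 4) ≈ 0.75000)
Mul(M, Add(Function('o')(-5, -11), Y)) = Mul(Rational(3, 4), Add(Add(-11, -5), 141)) = Mul(Rational(3, 4), Add(-16, 141)) = Mul(Rational(3, 4), 125) = Rational(375, 4)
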